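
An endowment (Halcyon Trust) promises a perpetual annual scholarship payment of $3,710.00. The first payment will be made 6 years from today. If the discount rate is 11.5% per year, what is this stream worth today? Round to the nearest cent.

$18719.82

Value at end of year 5: C / r = $3,710.00 / 0.115 = $32,260.8696
Discount to today: PV = $32,260.8696 / (1 + 0.115)^5 = $32,260.8696 / 1.723353 = $18,719.82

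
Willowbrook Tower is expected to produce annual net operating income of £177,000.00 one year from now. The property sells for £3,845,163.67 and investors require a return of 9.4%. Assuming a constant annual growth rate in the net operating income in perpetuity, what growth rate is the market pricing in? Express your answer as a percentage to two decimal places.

4.80%

P = D₁/(r−g) ⇒ g = r − D₁/P = 0.094 − £177,000.00/£3,845,163.67 = 0.047968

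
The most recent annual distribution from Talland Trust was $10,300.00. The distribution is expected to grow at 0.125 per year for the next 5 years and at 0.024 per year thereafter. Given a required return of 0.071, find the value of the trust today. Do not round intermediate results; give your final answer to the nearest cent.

$346815.76

D_1 = 11587.50000
D_2 = 13035.93750
D_3 = 14665.42969
D_4 = 16498.60840
D_5 = 18560.93445
Terminal value at year 5: TV = D_5×(1+g_2)/(r−g_2) = 19006.39687/0.047 = 404391.42287
P_0 = D_1/(1+r)^1 + D_2/(1+r)^2 + D_3/(1+r)^3 + D_4/(1+r)^4 + D_5/(1+r)^5 + TV/(1+r)^5
    = 10819.32773 + 11364.84005 + 11937.85720 + 12539.76597 + 13172.02307 + 286981.94951 = 346815.76353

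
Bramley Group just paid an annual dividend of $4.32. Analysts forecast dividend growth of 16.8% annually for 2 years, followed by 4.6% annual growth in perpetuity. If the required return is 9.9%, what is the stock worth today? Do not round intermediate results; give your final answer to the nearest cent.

$105.77

D_1 = 5.04576
D_2 = 5.89345
Terminal value at year 2: TV = D_2×(1+g_2)/(r−g_2) = 6.16455/0.053 = 116.31219
P_0 = D_1/(1+r)^1 + D_2/(1+r)^2 + TV/(1+r)^2
    = 4.59123 + 4.87949 + 96.30079 = 105.77151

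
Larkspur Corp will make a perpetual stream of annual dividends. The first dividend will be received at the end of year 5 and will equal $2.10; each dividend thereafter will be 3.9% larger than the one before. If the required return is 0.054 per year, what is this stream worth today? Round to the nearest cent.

$113.44

Value at end of year 4: C₁ / (r − g) = $2.10 / (0.054 − 0.039) = $140.0000
Discount to today: PV = $140.0000 / (1 + 0.054)^4 = $140.0000 / 1.234134 = $113.44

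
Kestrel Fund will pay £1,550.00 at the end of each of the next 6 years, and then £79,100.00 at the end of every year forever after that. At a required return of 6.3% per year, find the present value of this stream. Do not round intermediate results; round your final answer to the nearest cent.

£877785.14

PV of 6-year annuity: £1,550.00 × [1 − (1+0.063)^−6] / 0.063 = 7550.53704
Perpetuity value at year 6: £79,100.00 / 0.063 = 1255555.55556
PV of perpetuity: 1255555.55556 / (1+0.063)^6 = 870234.60064
Total PV = 7550.53704 + 870234.60064 = 877785.13768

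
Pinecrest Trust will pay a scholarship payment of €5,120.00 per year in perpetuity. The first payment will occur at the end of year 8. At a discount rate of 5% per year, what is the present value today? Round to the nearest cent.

Value at end of year 7: C / r = €5,120.00 / 0.05 = €102,400.0000
Discount to today: PV = €102,400.0000 / (1 + 0.05)^7 = €102,400.0000 / 1.407100 = €72,773.77

€72773.77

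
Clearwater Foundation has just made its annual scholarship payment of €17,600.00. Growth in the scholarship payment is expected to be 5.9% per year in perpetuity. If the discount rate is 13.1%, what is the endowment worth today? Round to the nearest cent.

€258866.67

D₁ = D₀ × (1 + g) = €17,600.00 × 1.059 = €18,638.4000
Growing perpetuity: P = D₁ / (r − g) = €18,638.4000 / (0.131 − 0.059) = €258,866.67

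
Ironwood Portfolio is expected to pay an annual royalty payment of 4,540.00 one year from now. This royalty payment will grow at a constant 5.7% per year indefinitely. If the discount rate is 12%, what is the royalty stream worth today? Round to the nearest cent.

72063.49

Growing perpetuity: P = D₁ / (r − g) = 4,540.0000 / (0.12 − 0.057) = 72,063.49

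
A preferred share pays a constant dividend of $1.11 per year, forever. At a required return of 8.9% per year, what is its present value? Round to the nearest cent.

Level perpetuity: PV = C / r = $1.11 / 0.089 = $12.47

$12.47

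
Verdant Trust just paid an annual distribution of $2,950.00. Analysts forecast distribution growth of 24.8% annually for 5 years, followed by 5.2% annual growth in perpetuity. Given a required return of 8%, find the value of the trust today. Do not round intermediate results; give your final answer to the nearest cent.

$251605.46

D_1 = 3681.60000
D_2 = 4594.63680
D_3 = 5734.10673
D_4 = 7156.16519
D_5 = 8930.89416
Terminal value at year 5: TV = D_5×(1+g_2)/(r−g_2) = 9395.30066/0.028 = 335546.45212
P_0 = D_1/(1+r)^1 + D_2/(1+r)^2 + D_3/(1+r)^3 + D_4/(1+r)^4 + D_5/(1+r)^5 + TV/(1+r)^5
    = 3408.88889 + 3939.16049 + 4551.91879 + 5259.99505 + 6078.21650 + 228367.27713 = 251605.45686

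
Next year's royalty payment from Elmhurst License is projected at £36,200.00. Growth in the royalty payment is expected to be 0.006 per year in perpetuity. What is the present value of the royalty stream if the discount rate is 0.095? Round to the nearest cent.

£406741.57

Growing perpetuity: P = D₁ / (r − g) = £36,200.0000 / (0.095 − 0.006) = £406,741.57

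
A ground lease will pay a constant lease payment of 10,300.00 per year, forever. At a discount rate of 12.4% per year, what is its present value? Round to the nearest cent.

Level perpetuity: PV = C / r = 10,300.00 / 0.124 = 83,064.52

83064.52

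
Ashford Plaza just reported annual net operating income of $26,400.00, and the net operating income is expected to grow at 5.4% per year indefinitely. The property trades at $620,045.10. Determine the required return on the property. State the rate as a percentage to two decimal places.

9.89%

D₁ = $26,400.00 × 1.054 = $27,825.6000
P = D₁/(r − g) ⇒ r = D₁/P + g = $27,825.6000/$620,045.10 + 0.054 = 0.044877 + 0.054 = 0.098877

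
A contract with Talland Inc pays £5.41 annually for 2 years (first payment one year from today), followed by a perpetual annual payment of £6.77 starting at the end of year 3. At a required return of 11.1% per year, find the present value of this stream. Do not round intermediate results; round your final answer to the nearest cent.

PV of 2-year annuity: £5.41 × [1 − (1+0.111)^−2] / 0.111 = 9.25246
Perpetuity value at year 2: £6.77 / 0.111 = 60.99099
PV of perpetuity: 60.99099 / (1+0.111)^2 = 49.41258
Total PV = 9.25246 + 49.41258 = 58.66505

£58.67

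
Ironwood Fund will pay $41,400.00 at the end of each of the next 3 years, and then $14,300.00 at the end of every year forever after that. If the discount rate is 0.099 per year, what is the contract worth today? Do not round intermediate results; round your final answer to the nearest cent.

PV of 3-year annuity: $41,400.00 × [1 − (1+0.099)^−3] / 0.099 = 103137.19698
Perpetuity value at year 3: $14,300.00 / 0.099 = 144444.44444
PV of perpetuity: 144444.44444 / (1+0.099)^3 = 108819.76046
Total PV = 103137.19698 + 108819.76046 = 211956.95744

$211956.96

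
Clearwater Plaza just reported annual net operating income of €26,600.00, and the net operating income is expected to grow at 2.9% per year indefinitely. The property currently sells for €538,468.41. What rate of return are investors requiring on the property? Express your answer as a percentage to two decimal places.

7.98%

D₁ = €26,600.00 × 1.029 = €27,371.4000
P = D₁/(r − g) ⇒ r = D₁/P + g = €27,371.4000/€538,468.41 + 0.029 = 0.050832 + 0.029 = 0.079832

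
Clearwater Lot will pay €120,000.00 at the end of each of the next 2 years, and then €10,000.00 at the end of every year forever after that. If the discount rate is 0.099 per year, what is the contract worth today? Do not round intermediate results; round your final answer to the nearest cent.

PV of 2-year annuity: €120,000.00 × [1 − (1+0.099)^−2] / 0.099 = 208544.28834
Perpetuity value at year 2: €10,000.00 / 0.099 = 101010.10101
PV of perpetuity: 101010.10101 / (1+0.099)^2 = 83631.41032
Total PV = 208544.28834 + 83631.41032 = 292175.69865

€292175.70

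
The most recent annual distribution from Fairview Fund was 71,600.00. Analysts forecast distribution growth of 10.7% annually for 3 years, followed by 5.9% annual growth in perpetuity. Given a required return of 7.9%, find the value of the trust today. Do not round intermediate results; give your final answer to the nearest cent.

4320233.44

D_1 = 79261.20000
D_2 = 87742.14840
D_3 = 97130.55828
Terminal value at year 3: TV = D_3×(1+g_2)/(r−g_2) = 102861.26122/0.02 = 5143063.06086
P_0 = D_1/(1+r)^1 + D_2/(1+r)^2 + D_3/(1+r)^3 + TV/(1+r)^3
    = 73458.01668 + 75364.24881 + 77319.94758 + 4094091.22412 = 4320233.43718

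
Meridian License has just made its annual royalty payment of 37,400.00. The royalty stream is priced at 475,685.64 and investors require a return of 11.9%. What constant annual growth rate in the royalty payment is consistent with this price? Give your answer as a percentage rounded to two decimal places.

P = D₀(1+g)/(r−g) ⇒ P(r−g) = D₀(1+g) ⇒ g(P+D₀) = P·r − D₀
g = (P·r − D₀)/(P + D₀) = (475,685.64×0.119 − 37,400.00) / (475,685.64 + 37,400.00) = 0.037433

3.74%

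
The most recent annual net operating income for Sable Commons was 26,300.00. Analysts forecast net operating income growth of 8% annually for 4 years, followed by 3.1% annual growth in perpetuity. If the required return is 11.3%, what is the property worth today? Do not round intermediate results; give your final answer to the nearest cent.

D_1 = 28404.00000
D_2 = 30676.32000
D_3 = 33130.42560
D_4 = 35780.85965
Terminal value at year 4: TV = D_4×(1+g_2)/(r−g_2) = 36890.06630/0.082 = 449878.85728
P_0 = D_1/(1+r)^1 + D_2/(1+r)^2 + D_3/(1+r)^3 + D_4/(1+r)^4 + TV/(1+r)^4
    = 25520.21563 + 24763.55156 + 24029.32227 + 23316.86258 + 293166.89410 = 390796.84614

390796.85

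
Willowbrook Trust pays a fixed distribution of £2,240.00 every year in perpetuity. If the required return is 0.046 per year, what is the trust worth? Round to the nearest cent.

£48695.65

Level perpetuity: PV = C / r = £2,240.00 / 0.046 = £48,695.65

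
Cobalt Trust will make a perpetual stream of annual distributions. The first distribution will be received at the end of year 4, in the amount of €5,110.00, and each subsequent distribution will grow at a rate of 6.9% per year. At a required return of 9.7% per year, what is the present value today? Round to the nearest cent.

Value at end of year 3: C₁ / (r − g) = €5,110.00 / (0.097 − 0.069) = €182,500.0000
Discount to today: PV = €182,500.0000 / (1 + 0.097)^3 = €182,500.0000 / 1.320140 = €138,242.95

€138242.95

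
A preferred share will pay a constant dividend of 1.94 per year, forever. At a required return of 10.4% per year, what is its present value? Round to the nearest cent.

Level perpetuity: PV = C / r = 1.94 / 0.104 = 18.65

18.65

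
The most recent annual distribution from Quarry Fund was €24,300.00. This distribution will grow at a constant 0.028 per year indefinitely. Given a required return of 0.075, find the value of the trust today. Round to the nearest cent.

D₁ = D₀ × (1 + g) = €24,300.00 × 1.028 = €24,980.4000
Growing perpetuity: P = D₁ / (r − g) = €24,980.4000 / (0.075 − 0.028) = €531,497.87

€531497.87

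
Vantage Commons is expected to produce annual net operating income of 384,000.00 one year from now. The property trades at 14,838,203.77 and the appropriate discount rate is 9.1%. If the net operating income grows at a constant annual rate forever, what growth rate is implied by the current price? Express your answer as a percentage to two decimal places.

6.51%

P = D₁/(r−g) ⇒ g = r − D₁/P = 0.091 − 384,000.00/14,838,203.77 = 0.065121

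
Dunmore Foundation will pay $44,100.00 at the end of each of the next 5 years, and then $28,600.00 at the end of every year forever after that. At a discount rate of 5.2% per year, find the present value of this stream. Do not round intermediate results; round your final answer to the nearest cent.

$616737.50

PV of 5-year annuity: $44,100.00 × [1 − (1+0.052)^−5] / 0.052 = 189878.94061
Perpetuity value at year 5: $28,600.00 / 0.052 = 550000.00000
PV of perpetuity: 550000.00000 / (1+0.052)^5 = 426858.55552
Total PV = 189878.94061 + 426858.55552 = 616737.49613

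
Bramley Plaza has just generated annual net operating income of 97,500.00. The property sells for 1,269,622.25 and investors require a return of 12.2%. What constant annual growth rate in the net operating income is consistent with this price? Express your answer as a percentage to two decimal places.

4.20%

P = D₀(1+g)/(r−g) ⇒ P(r−g) = D₀(1+g) ⇒ g(P+D₀) = P·r − D₀
g = (P·r − D₀)/(P + D₀) = (1,269,622.25×0.122 − 97,500.00) / (1,269,622.25 + 97,500.00) = 0.041982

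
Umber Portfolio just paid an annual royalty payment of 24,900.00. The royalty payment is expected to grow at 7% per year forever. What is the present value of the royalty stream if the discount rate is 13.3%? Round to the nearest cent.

422904.76

D₁ = D₀ × (1 + g) = 24,900.00 × 1.07 = 26,643.0000
Growing perpetuity: P = D₁ / (r − g) = 26,643.0000 / (0.133 − 0.07) = 422,904.76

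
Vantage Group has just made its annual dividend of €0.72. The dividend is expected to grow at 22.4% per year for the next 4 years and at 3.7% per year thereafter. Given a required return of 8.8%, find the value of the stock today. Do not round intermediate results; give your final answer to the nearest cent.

D_1 = 0.88128
D_2 = 1.07869
D_3 = 1.32031
D_4 = 1.61606
Terminal value at year 4: TV = D_4×(1+g_2)/(r−g_2) = 1.67586/0.051 = 32.85994
P_0 = D_1/(1+r)^1 + D_2/(1+r)^2 + D_3/(1+r)^3 + D_4/(1+r)^4 + TV/(1+r)^4
    = 0.81000 + 0.91125 + 1.02516 + 1.15330 + 23.45045 = 27.35016

€27.35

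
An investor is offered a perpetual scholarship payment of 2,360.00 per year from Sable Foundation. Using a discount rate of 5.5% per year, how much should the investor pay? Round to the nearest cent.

Level perpetuity: PV = C / r = 2,360.00 / 0.055 = 42,909.09

42909.09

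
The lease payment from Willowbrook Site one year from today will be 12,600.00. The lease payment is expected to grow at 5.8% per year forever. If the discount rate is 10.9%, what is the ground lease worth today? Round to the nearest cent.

247058.82

Growing perpetuity: P = D₁ / (r − g) = 12,600.0000 / (0.109 − 0.058) = 247,058.82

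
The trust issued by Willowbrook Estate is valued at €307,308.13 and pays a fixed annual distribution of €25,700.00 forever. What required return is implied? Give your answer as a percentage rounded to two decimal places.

P = C/r ⇒ r = C/P = €25,700.00/€307,308.13 = 0.083629

8.36%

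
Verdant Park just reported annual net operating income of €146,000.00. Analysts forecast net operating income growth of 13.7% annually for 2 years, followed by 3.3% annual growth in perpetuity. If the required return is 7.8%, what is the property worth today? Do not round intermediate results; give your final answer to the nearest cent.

D_1 = 166002.00000
D_2 = 188744.27400
Terminal value at year 2: TV = D_2×(1+g_2)/(r−g_2) = 194972.83504/0.045 = 4332729.66760
P_0 = D_1/(1+r)^1 + D_2/(1+r)^2 + TV/(1+r)^2
    = 153990.72356 + 162418.78728 + 3728413.49472 = 4044823.00557

€4044823.01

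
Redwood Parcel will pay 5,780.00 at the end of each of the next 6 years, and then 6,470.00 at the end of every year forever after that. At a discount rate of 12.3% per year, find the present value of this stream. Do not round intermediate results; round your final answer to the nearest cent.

49788.70

PV of 6-year annuity: 5,780.00 × [1 − (1+0.123)^−6] / 0.123 = 23563.38581
Perpetuity value at year 6: 6,470.00 / 0.123 = 52601.62602
PV of perpetuity: 52601.62602 / (1+0.123)^6 = 26225.31007
Total PV = 23563.38581 + 26225.31007 = 49788.69588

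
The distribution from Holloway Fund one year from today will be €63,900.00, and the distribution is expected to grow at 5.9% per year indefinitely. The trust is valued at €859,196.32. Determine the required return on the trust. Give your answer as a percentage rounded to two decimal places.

P = D₁/(r − g) ⇒ r = D₁/P + g = €63,900.0000/€859,196.32 + 0.059 = 0.074372 + 0.059 = 0.133372

13.34%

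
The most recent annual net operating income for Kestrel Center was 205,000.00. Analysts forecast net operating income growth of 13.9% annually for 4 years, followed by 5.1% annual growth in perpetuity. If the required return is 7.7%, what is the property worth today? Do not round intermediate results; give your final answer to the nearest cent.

11311102.54

D_1 = 233495.00000
D_2 = 265950.80500
D_3 = 302917.96690
D_4 = 345023.56429
Terminal value at year 4: TV = D_4×(1+g_2)/(r−g_2) = 362619.76607/0.026 = 13946914.07971
P_0 = D_1/(1+r)^1 + D_2/(1+r)^2 + D_3/(1+r)^3 + D_4/(1+r)^4 + TV/(1+r)^4
    = 216801.29991 + 229281.96898 + 242481.11669 + 256440.10391 + 10366098.04631 = 11311102.53580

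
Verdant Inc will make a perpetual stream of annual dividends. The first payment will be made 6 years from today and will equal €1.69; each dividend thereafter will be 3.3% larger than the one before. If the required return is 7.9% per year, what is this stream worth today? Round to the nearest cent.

€25.12

Value at end of year 5: C₁ / (r − g) = €1.69 / (0.079 − 0.033) = €36.7391
Discount to today: PV = €36.7391 / (1 + 0.079)^5 = €36.7391 / 1.462538 = €25.12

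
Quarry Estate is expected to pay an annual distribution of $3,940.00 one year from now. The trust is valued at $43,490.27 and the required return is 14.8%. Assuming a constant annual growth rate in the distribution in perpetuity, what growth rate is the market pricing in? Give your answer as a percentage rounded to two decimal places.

P = D₁/(r−g) ⇒ g = r − D₁/P = 0.148 − $3,940.00/$43,490.27 = 0.057405

5.74%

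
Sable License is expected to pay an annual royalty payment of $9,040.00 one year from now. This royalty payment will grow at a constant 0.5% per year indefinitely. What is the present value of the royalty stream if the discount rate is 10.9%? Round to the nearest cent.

Growing perpetuity: P = D₁ / (r − g) = $9,040.0000 / (0.109 − 0.005) = $86,923.08

$86923.08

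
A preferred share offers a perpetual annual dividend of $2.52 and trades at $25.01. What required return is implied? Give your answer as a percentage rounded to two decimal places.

P = C/r ⇒ r = C/P = $2.52/$25.01 = 0.100760

10.08%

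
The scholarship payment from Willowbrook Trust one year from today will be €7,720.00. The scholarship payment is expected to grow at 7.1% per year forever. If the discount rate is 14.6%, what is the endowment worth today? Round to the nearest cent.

Growing perpetuity: P = D₁ / (r − g) = €7,720.0000 / (0.146 − 0.071) = €102,933.33

€102933.33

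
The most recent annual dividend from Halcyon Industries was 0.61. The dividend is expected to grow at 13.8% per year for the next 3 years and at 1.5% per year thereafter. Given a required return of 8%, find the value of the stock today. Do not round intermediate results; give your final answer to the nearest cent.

D_1 = 0.69418
D_2 = 0.78998
D_3 = 0.89899
Terminal value at year 3: TV = D_3×(1+g_2)/(r−g_2) = 0.91248/0.065 = 14.03813
P_0 = D_1/(1+r)^1 + D_2/(1+r)^2 + D_3/(1+r)^3 + TV/(1+r)^3
    = 0.64276 + 0.67728 + 0.71365 + 11.14392 = 13.17761

13.18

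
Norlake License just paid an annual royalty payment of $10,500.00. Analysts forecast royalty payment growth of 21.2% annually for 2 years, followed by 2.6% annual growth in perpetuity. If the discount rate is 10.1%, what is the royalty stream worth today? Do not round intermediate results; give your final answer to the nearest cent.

$198345.29

D_1 = 12726.00000
D_2 = 15423.91200
Terminal value at year 2: TV = D_2×(1+g_2)/(r−g_2) = 15824.93371/0.075 = 210999.11616
P_0 = D_1/(1+r)^1 + D_2/(1+r)^2 + TV/(1+r)^2
    = 11558.58311 + 12723.88985 + 174062.81315 = 198345.28610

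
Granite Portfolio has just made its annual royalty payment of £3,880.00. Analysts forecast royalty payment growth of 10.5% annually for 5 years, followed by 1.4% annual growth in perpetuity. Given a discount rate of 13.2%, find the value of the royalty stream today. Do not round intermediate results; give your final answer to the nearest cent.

£47605.84

D_1 = 4287.40000
D_2 = 4737.57700
D_3 = 5235.02258
D_4 = 5784.69996
D_5 = 6392.09345
Terminal value at year 5: TV = D_5×(1+g_2)/(r−g_2) = 6481.58276/0.118 = 54928.66746
P_0 = D_1/(1+r)^1 + D_2/(1+r)^2 + D_3/(1+r)^3 + D_4/(1+r)^4 + D_5/(1+r)^5 + TV/(1+r)^5
    = 3787.45583 + 3697.11899 + 3608.93682 + 3522.85794 + 3438.83217 + 29550.64258 = 47605.84433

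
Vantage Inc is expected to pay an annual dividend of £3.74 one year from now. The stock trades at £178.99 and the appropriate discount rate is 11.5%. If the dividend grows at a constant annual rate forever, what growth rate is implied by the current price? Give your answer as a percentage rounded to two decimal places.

P = D₁/(r−g) ⇒ g = r − D₁/P = 0.115 − £3.74/£178.99 = 0.094105

9.41%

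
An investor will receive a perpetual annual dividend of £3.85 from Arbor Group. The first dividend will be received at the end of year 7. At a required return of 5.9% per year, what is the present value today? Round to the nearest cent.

£46.26

Value at end of year 6: C / r = £3.85 / 0.059 = £65.2542
Discount to today: PV = £65.2542 / (1 + 0.059)^6 = £65.2542 / 1.410509 = £46.26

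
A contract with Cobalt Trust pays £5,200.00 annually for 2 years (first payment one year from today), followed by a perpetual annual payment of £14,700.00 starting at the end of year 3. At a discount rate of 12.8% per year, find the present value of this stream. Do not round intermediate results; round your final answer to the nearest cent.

PV of 2-year annuity: £5,200.00 × [1 − (1+0.128)^−2] / 0.128 = 8696.74564
Perpetuity value at year 2: £14,700.00 / 0.128 = 114843.75000
PV of perpetuity: 114843.75000 / (1+0.128)^2 = 90258.71907
Total PV = 8696.74564 + 90258.71907 = 98955.46470

£98955.46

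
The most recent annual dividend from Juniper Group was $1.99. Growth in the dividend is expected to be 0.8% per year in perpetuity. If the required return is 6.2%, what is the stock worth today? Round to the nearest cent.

$37.15

D₁ = D₀ × (1 + g) = $1.99 × 1.008 = $2.0059
Growing perpetuity: P = D₁ / (r − g) = $2.0059 / (0.062 − 0.008) = $37.15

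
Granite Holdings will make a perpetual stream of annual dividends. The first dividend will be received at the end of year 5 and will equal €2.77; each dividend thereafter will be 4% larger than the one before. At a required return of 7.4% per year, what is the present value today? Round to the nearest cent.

Value at end of year 4: C₁ / (r − g) = €2.77 / (0.074 − 0.04) = €81.4706
Discount to today: PV = €81.4706 / (1 + 0.074)^4 = €81.4706 / 1.330507 = €61.23

€61.23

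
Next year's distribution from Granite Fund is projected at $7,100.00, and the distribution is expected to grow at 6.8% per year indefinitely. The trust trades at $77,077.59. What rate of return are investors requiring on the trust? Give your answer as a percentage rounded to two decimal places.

P = D₁/(r − g) ⇒ r = D₁/P + g = $7,100.0000/$77,077.59 + 0.068 = 0.092115 + 0.068 = 0.160115

16.01%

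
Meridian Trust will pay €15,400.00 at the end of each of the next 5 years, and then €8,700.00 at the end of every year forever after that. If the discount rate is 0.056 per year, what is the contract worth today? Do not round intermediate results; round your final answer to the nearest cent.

PV of 5-year annuity: €15,400.00 × [1 − (1+0.056)^−5] / 0.056 = 65582.43630
Perpetuity value at year 5: €8,700.00 / 0.056 = 155357.14286
PV of perpetuity: 155357.14286 / (1+0.056)^5 = 118307.32495
Total PV = 65582.43630 + 118307.32495 = 183889.76125

€183889.76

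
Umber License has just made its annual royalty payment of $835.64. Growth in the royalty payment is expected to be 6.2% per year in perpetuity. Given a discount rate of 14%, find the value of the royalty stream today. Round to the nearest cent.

$11377.56

D₁ = D₀ × (1 + g) = $835.64 × 1.062 = $887.4497
Growing perpetuity: P = D₁ / (r − g) = $887.4497 / (0.14 − 0.062) = $11,377.56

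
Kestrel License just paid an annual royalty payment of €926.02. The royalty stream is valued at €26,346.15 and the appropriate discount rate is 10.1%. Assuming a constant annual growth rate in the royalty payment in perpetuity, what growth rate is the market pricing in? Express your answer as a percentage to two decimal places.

6.36%

P = D₀(1+g)/(r−g) ⇒ P(r−g) = D₀(1+g) ⇒ g(P+D₀) = P·r − D₀
g = (P·r − D₀)/(P + D₀) = (€26,346.15×0.101 − €926.02) / (€26,346.15 + €926.02) = 0.063616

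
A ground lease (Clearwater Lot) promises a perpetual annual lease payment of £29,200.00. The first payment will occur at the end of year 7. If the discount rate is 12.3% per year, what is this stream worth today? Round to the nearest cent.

£118358.43

Value at end of year 6: C / r = £29,200.00 / 0.123 = £237,398.3740
Discount to today: PV = £237,398.3740 / (1 + 0.123)^6 = £237,398.3740 / 2.005758 = £118,358.43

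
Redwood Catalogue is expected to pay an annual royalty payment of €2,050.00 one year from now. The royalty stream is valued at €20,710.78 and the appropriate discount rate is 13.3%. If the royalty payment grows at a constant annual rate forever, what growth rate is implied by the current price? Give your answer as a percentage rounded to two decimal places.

3.40%

P = D₁/(r−g) ⇒ g = r − D₁/P = 0.133 − €2,050.00/€20,710.78 = 0.034018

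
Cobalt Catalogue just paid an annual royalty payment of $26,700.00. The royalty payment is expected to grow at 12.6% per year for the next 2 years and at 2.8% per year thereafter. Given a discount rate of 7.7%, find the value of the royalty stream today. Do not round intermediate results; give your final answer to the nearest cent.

$669384.63

D_1 = 30064.20000
D_2 = 33852.28920
Terminal value at year 2: TV = D_2×(1+g_2)/(r−g_2) = 34800.15330/0.049 = 710207.21016
P_0 = D_1/(1+r)^1 + D_2/(1+r)^2 + TV/(1+r)^2
    = 27914.76323 + 29184.79424 + 612285.07103 = 669384.62850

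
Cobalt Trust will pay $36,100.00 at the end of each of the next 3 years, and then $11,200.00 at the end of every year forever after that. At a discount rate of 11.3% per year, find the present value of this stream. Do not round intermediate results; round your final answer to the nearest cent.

$159647.45

PV of 3-year annuity: $36,100.00 × [1 − (1+0.113)^−3] / 0.113 = 87759.83314
Perpetuity value at year 3: $11,200.00 / 0.113 = 99115.04425
PV of perpetuity: 99115.04425 / (1+0.113)^3 = 71887.61679
Total PV = 87759.83314 + 71887.61679 = 159647.44993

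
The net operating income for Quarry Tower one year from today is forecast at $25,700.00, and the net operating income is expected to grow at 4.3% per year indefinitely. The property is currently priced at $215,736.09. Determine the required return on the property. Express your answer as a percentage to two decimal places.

P = D₁/(r − g) ⇒ r = D₁/P + g = $25,700.0000/$215,736.09 + 0.043 = 0.119127 + 0.043 = 0.162127

16.21%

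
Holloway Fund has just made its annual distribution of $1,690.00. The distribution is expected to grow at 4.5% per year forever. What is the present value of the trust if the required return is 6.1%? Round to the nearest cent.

$110378.13

D₁ = D₀ × (1 + g) = $1,690.00 × 1.045 = $1,766.0500
Growing perpetuity: P = D₁ / (r − g) = $1,766.0500 / (0.061 − 0.045) = $110,378.13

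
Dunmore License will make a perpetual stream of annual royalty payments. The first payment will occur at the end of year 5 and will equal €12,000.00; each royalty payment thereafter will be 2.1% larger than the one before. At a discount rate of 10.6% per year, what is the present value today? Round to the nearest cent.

€94349.98

Value at end of year 4: C₁ / (r − g) = €12,000.00 / (0.106 − 0.021) = €141,176.4706
Discount to today: PV = €141,176.4706 / (1 + 0.106)^4 = €141,176.4706 / 1.496306 = €94,349.98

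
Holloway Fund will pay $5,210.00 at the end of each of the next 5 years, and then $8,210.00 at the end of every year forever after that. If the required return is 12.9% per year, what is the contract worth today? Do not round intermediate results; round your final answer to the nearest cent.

$53065.92

PV of 5-year annuity: $5,210.00 × [1 − (1+0.129)^−5] / 0.129 = 18369.57480
Perpetuity value at year 5: $8,210.00 / 0.129 = 63643.41085
PV of perpetuity: 63643.41085 / (1+0.129)^5 = 34696.34577
Total PV = 18369.57480 + 34696.34577 = 53065.92057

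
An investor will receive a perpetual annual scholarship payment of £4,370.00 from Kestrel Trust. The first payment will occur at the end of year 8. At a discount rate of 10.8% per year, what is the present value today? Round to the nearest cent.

£19736.92

Value at end of year 7: C / r = £4,370.00 / 0.108 = £40,462.9630
Discount to today: PV = £40,462.9630 / (1 + 0.108)^7 = £40,462.9630 / 2.050115 = £19,736.92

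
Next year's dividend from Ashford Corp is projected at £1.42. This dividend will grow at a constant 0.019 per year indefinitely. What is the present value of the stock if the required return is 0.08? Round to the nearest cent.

Growing perpetuity: P = D₁ / (r − g) = £1.4200 / (0.08 − 0.019) = £23.28

£23.28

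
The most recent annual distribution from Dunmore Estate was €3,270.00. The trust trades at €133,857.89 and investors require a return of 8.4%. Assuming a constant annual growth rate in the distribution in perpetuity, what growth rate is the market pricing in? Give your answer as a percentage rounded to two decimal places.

5.82%

P = D₀(1+g)/(r−g) ⇒ P(r−g) = D₀(1+g) ⇒ g(P+D₀) = P·r − D₀
g = (P·r − D₀)/(P + D₀) = (€133,857.89×0.084 − €3,270.00) / (€133,857.89 + €3,270.00) = 0.058151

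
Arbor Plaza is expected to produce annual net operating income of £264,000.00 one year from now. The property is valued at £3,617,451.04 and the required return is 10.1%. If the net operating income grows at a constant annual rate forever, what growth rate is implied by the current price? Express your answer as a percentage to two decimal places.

2.80%

P = D₁/(r−g) ⇒ g = r − D₁/P = 0.101 − £264,000.00/£3,617,451.04 = 0.028020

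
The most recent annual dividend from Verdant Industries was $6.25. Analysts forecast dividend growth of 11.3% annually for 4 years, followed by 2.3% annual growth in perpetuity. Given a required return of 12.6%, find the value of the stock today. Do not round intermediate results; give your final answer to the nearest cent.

$83.54

D_1 = 6.95625
D_2 = 7.74231
D_3 = 8.61719
D_4 = 9.59093
Terminal value at year 4: TV = D_4×(1+g_2)/(r−g_2) = 9.81152/0.103 = 95.25748
P_0 = D_1/(1+r)^1 + D_2/(1+r)^2 + D_3/(1+r)^3 + D_4/(1+r)^4 + TV/(1+r)^4
    = 6.17784 + 6.10652 + 6.03602 + 5.96633 + 59.25780 = 83.54450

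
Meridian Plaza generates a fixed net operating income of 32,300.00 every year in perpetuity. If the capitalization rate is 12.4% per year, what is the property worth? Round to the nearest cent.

Level perpetuity: PV = C / r = 32,300.00 / 0.124 = 260,483.87

260483.87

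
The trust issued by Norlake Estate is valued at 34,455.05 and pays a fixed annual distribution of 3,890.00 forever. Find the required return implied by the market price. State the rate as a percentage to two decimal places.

11.29%

P = C/r ⇒ r = C/P = 3,890.00/34,455.05 = 0.112901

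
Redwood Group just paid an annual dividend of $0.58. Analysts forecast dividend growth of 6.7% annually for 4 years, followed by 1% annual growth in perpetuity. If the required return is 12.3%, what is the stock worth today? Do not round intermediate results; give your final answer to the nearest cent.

D_1 = 0.61886
D_2 = 0.66032
D_3 = 0.70457
D_4 = 0.75177
Terminal value at year 4: TV = D_4×(1+g_2)/(r−g_2) = 0.75929/0.113 = 6.71937
P_0 = D_1/(1+r)^1 + D_2/(1+r)^2 + D_3/(1+r)^3 + D_4/(1+r)^4 + TV/(1+r)^4
    = 0.55108 + 0.52360 + 0.49749 + 0.47268 + 4.22483 = 6.26967

$6.27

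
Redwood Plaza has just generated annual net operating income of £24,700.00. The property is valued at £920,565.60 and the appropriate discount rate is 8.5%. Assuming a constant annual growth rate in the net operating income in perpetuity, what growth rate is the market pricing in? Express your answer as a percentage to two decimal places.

P = D₀(1+g)/(r−g) ⇒ P(r−g) = D₀(1+g) ⇒ g(P+D₀) = P·r − D₀
g = (P·r − D₀)/(P + D₀) = (£920,565.60×0.085 − £24,700.00) / (£920,565.60 + £24,700.00) = 0.056649

5.66%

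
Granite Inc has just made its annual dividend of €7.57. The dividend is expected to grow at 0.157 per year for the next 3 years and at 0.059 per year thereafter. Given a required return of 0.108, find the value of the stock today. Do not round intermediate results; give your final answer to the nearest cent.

€211.06

D_1 = 8.75849
D_2 = 10.13357
D_3 = 11.72454
Terminal value at year 3: TV = D_3×(1+g_2)/(r−g_2) = 12.41629/0.049 = 253.39371
P_0 = D_1/(1+r)^1 + D_2/(1+r)^2 + D_3/(1+r)^3 + TV/(1+r)^3
    = 7.90477 + 8.25435 + 8.61939 + 186.28443 = 211.06295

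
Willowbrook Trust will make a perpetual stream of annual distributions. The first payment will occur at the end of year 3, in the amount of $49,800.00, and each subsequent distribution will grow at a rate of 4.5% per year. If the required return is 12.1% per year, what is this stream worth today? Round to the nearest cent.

$521440.22

Value at end of year 2: C₁ / (r − g) = $49,800.00 / (0.121 − 0.045) = $655,263.1579
Discount to today: PV = $655,263.1579 / (1 + 0.121)^2 = $655,263.1579 / 1.256641 = $521,440.22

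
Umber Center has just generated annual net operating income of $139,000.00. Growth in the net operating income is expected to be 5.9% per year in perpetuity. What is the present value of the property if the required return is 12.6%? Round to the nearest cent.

D₁ = D₀ × (1 + g) = $139,000.00 × 1.059 = $147,201.0000
Growing perpetuity: P = D₁ / (r − g) = $147,201.0000 / (0.126 − 0.059) = $2,197,029.85

$2197029.85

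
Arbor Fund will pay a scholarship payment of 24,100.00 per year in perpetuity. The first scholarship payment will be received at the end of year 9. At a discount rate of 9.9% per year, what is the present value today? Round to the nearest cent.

Value at end of year 8: C / r = 24,100.00 / 0.099 = 243,434.3434
Discount to today: PV = 243,434.3434 / (1 + 0.099)^8 = 243,434.3434 / 2.128049 = 114,393.23

114393.23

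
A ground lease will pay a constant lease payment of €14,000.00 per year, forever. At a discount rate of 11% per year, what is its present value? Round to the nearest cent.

Level perpetuity: PV = C / r = €14,000.00 / 0.11 = €127,272.73

€127272.73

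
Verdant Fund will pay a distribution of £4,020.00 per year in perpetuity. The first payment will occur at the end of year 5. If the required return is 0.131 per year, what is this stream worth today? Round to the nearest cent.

£18754.45

Value at end of year 4: C / r = £4,020.00 / 0.131 = £30,687.0229
Discount to today: PV = £30,687.0229 / (1 + 0.131)^4 = £30,687.0229 / 1.636253 = £18,754.45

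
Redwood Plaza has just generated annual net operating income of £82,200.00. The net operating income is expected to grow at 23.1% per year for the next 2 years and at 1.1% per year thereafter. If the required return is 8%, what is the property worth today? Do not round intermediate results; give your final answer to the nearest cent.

D_1 = 101188.20000
D_2 = 124562.67420
Terminal value at year 2: TV = D_2×(1+g_2)/(r−g_2) = 125932.86362/0.069 = 1825113.96545
P_0 = D_1/(1+r)^1 + D_2/(1+r)^2 + TV/(1+r)^2
    = 93692.77778 + 106792.41615 + 1564741.05406 = 1765226.24799

£1765226.25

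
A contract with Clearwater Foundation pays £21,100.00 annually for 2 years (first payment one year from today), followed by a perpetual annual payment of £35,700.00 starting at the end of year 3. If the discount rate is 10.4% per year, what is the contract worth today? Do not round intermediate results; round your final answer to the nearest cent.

£318065.75

PV of 2-year annuity: £21,100.00 × [1 − (1+0.104)^−2] / 0.104 = 36424.20185
Perpetuity value at year 2: £35,700.00 / 0.104 = 343269.23077
PV of perpetuity: 343269.23077 / (1+0.104)^2 = 281641.55276
Total PV = 36424.20185 + 281641.55276 = 318065.75461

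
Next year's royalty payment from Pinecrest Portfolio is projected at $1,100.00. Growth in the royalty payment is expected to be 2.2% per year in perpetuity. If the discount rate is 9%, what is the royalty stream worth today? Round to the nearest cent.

Growing perpetuity: P = D₁ / (r − g) = $1,100.0000 / (0.09 − 0.022) = $16,176.47

$16176.47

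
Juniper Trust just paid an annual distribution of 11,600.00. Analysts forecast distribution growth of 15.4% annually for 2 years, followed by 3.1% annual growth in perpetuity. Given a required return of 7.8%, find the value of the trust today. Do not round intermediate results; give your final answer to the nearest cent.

317314.70

D_1 = 13386.40000
D_2 = 15447.90560
Terminal value at year 2: TV = D_2×(1+g_2)/(r−g_2) = 15926.79067/0.047 = 338867.88667
P_0 = D_1/(1+r)^1 + D_2/(1+r)^2 + TV/(1+r)^2
    = 12417.81076 + 13293.27794 + 291603.60755 = 317314.69625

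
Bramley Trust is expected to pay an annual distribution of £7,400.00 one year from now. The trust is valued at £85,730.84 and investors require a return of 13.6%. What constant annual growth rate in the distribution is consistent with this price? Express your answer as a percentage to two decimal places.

4.97%

P = D₁/(r−g) ⇒ g = r − D₁/P = 0.136 − £7,400.00/£85,730.84 = 0.049683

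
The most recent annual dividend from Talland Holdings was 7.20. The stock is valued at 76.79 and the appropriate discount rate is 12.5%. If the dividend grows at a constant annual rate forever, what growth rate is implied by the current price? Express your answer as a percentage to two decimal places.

2.86%

P = D₀(1+g)/(r−g) ⇒ P(r−g) = D₀(1+g) ⇒ g(P+D₀) = P·r − D₀
g = (P·r − D₀)/(P + D₀) = (76.79×0.125 − 7.20) / (76.79 + 7.20) = 0.028560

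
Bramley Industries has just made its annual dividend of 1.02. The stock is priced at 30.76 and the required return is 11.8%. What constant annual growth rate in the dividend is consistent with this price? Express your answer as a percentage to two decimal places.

8.21%

P = D₀(1+g)/(r−g) ⇒ P(r−g) = D₀(1+g) ⇒ g(P+D₀) = P·r − D₀
g = (P·r − D₀)/(P + D₀) = (30.76×0.118 − 1.02) / (30.76 + 1.02) = 0.082117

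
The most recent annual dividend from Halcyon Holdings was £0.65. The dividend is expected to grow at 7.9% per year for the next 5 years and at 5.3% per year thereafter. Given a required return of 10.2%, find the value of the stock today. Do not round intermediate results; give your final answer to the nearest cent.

£15.62

D_1 = 0.70135
D_2 = 0.75676
D_3 = 0.81654
D_4 = 0.88105
D_5 = 0.95065
Terminal value at year 5: TV = D_5×(1+g_2)/(r−g_2) = 1.00103/0.049 = 20.42927
P_0 = D_1/(1+r)^1 + D_2/(1+r)^2 + D_3/(1+r)^3 + D_4/(1+r)^4 + D_5/(1+r)^5 + TV/(1+r)^5
    = 0.63643 + 0.62315 + 0.61014 + 0.59741 + 0.58494 + 12.57028 = 15.62236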